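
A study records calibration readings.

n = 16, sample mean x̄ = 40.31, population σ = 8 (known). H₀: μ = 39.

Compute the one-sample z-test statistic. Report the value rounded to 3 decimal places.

SE = σ/√n = 8/√16 = 2.0000
z = (x̄−μ₀)/SE = (40.31−39)/2.0000 = 0.6550

test statistic = 0.655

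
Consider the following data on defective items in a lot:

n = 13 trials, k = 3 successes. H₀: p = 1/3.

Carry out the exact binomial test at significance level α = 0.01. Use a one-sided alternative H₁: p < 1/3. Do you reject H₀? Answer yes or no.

reject H₀: no

Exact binomial: n=13, k=3, p₀=1/3=0.3333
P(X≤3) from Σ C(n,i)·p₀^i·(1−p₀)^(n−i)
p-value (one-sided, H₁ less) = 0.32242
At α=0.01: p ≥ α → fail to reject H₀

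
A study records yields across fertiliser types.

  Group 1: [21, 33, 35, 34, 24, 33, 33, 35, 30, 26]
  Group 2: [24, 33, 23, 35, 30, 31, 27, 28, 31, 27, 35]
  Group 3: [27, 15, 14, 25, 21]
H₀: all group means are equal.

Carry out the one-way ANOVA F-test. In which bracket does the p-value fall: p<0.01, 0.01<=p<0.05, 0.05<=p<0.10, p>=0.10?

Group means [30.40, 29.45, 20.40], grand mean 28.077
SSB = Σnᵢ(x̄ᵢ−x̄)² = 369.519; SSW = ΣΣ(x−x̄ᵢ)² = 524.327
MSB = 369.519/2 = 184.7594; MSW = 524.327/23 = 22.7968
F = MSB/MSW = 8.1046
df = (2, 23)
p-value (upper-tail) = 0.00217
→ bracket: p<0.01

p-value bracket: p<0.01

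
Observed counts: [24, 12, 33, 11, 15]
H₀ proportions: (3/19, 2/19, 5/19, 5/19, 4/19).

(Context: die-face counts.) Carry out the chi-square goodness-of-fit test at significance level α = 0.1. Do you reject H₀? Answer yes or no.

n = 95; E_i = n·p_i = [15.00, 10.00, 25.00, 25.00, 20.00]
χ² = (24−15.00)²/15.00 + (12−10.00)²/10.00 + (33−25.00)²/25.00 + (11−25.00)²/25.00 + (15−20.00)²/20.00 = 17.4500
df = 4
p-value (upper-tail) = 0.00158
At α=0.1: p < α → reject H₀

reject H₀: yes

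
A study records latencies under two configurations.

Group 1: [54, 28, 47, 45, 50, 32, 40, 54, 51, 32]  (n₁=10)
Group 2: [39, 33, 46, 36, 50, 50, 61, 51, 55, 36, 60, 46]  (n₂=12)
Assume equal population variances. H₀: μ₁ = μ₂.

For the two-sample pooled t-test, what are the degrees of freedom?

df = n₁ + n₂ − 2 = 10 + 12 − 2 = 20

degrees of freedom = 20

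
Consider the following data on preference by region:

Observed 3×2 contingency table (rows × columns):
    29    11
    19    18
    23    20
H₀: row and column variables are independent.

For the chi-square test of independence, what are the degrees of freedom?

degrees of freedom = 2

df = (r−1)(c−1) = (3−1)·(2−1) = 2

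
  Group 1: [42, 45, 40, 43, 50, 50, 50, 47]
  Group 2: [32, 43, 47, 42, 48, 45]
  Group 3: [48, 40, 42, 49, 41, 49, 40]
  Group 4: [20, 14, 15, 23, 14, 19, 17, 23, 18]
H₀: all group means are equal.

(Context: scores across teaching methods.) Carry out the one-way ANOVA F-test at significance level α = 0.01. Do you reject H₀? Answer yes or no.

Group means [45.88, 42.83, 44.14, 18.11], grand mean 36.533
SSB = Σnᵢ(x̄ᵢ−x̄)² = 4396.012; SSW = ΣΣ(x−x̄ᵢ)² = 485.454
MSB = 4396.012/3 = 1465.3374; MSW = 485.454/26 = 18.6713
F = MSB/MSW = 78.4806
df = (3, 26)
p-value (upper-tail) = 0.00000
At α=0.01: p < α → reject H₀

reject H₀: yes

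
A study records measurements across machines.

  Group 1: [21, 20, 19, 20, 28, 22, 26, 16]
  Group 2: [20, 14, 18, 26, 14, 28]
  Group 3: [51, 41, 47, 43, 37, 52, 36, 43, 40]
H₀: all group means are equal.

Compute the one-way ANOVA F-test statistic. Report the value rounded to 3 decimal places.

Group means [21.50, 20.00, 43.33], grand mean 29.652
SSB = Σnᵢ(x̄ᵢ−x̄)² = 2775.217; SSW = ΣΣ(x−x̄ᵢ)² = 538.000
MSB = 2775.217/2 = 1387.6087; MSW = 538.000/20 = 26.9000
F = MSB/MSW = 51.5840
df = (2, 20)

test statistic = 51.584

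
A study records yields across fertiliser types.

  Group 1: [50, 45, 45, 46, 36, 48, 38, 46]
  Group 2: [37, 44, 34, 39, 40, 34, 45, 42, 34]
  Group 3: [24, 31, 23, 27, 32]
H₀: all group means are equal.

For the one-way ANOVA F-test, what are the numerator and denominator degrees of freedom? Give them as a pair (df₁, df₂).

k = 3 groups, N = 22 total
df = (k−1, N−k) = (3−1, 22−3) = (2, 19)

degrees of freedom = [2, 19]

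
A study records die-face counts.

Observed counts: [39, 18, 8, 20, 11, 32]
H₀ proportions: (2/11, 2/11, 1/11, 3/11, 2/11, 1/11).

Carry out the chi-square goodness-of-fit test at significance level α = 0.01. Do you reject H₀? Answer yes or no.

reject H₀: yes

n = 128; E_i = n·p_i = [23.27, 23.27, 11.64, 34.91, 23.27, 11.64]
χ² = (39−23.27)²/23.27 + (18−23.27)²/23.27 + (8−11.64)²/11.64 + (20−34.91)²/34.91 + (11−23.27)²/23.27 + (32−11.64)²/11.64 = 61.4349
df = 5
p-value (upper-tail) = 0.00000
At α=0.01: p < α → reject H₀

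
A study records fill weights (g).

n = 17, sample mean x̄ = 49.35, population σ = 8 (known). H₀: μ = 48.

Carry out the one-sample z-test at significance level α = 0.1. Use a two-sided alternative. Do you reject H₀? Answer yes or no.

reject H₀: no

SE = σ/√n = 8/√17 = 1.9403
z = (x̄−μ₀)/SE = (49.35−48)/1.9403 = 0.6958
p-value (two-sided) = 0.48657
At α=0.1: p ≥ α → fail to reject H₀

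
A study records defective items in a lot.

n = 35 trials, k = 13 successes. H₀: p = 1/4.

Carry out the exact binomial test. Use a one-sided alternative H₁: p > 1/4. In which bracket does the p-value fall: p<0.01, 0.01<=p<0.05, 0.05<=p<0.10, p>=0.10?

p-value bracket: 0.05<=p<0.10

Exact binomial: n=35, k=13, p₀=1/4=0.2500
P(X≥13) from Σ C(n,i)·p₀^i·(1−p₀)^(n−i)
p-value (one-sided, H₁ greater) = 0.07557
→ bracket: 0.05<=p<0.10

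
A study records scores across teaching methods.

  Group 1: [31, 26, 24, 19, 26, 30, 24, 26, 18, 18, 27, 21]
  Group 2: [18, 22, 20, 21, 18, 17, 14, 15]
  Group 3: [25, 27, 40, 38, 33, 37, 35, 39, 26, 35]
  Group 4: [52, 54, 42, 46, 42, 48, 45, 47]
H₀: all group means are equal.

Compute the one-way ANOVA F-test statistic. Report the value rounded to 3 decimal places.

test statistic = 66.456

Group means [24.17, 18.12, 33.50, 47.00], grand mean 30.158
SSB = Σnᵢ(x̄ᵢ−x̄)² = 3970.011; SSW = ΣΣ(x−x̄ᵢ)² = 677.042
MSB = 3970.011/3 = 1323.3370; MSW = 677.042/34 = 19.9130
F = MSB/MSW = 66.4560
df = (3, 34)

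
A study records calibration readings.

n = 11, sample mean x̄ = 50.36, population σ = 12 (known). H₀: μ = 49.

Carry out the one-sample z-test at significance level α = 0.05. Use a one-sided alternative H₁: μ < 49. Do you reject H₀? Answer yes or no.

reject H₀: no

SE = σ/√n = 12/√11 = 3.6181
z = (x̄−μ₀)/SE = (50.36−49)/3.6181 = 0.3759
p-value (one-sided, H₁ less) = 0.64650
At α=0.05: p ≥ α → fail to reject H₀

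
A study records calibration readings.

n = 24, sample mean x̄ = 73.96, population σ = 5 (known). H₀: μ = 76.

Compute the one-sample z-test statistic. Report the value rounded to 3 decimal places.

test statistic = -1.999

SE = σ/√n = 5/√24 = 1.0206
z = (x̄−μ₀)/SE = (73.96−76)/1.0206 = -1.9988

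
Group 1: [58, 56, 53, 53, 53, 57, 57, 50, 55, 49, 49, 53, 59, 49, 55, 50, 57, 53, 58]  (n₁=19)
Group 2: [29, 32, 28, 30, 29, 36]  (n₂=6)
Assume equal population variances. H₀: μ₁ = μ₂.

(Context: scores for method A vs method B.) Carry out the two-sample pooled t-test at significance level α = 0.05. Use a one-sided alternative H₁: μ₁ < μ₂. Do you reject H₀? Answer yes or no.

x̄₁=53.895, s₁=3.348, n₁=19
x̄₂=30.667, s₂=2.944, n₂=6
s_p² = [18·3.348² + 5·2.944²]/23 = 10.6575
SE = √(s_p²·(1/19+1/6)) = 1.5288
t = (53.895−30.667)/1.5288 = 15.1938
df = 23
p-value (one-sided, H₁ less) = 1.00000
At α=0.05: p ≥ α → fail to reject H₀

reject H₀: no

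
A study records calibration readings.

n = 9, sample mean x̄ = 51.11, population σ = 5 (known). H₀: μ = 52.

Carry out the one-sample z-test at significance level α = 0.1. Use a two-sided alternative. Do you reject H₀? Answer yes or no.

reject H₀: no

SE = σ/√n = 5/√9 = 1.6667
z = (x̄−μ₀)/SE = (51.11−52)/1.6667 = -0.5340
p-value (two-sided) = 0.59334
At α=0.1: p ≥ α → fail to reject H₀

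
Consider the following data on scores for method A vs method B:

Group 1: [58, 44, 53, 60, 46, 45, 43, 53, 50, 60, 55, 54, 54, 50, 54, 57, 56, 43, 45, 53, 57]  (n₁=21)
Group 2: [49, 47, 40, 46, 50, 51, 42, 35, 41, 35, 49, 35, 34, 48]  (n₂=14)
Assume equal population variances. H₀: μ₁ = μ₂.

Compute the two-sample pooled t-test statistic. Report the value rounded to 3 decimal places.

test statistic = 4.384

x̄₁=51.905, s₁=5.576, n₁=21
x̄₂=43.000, s₂=6.337, n₂=14
s_p² = [20·5.576² + 13·6.337²]/33 = 34.6609
SE = √(s_p²·(1/21+1/14)) = 2.0313
t = (51.905−43.000)/2.0313 = 4.3837
df = 33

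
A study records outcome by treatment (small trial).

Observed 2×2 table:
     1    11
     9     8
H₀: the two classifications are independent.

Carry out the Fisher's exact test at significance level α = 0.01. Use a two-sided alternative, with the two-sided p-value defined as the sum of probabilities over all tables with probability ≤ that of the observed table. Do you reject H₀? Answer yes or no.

reject H₀: no

Margins: r₁=12, r₂=17, c₁=10, c₂=19, n=29
p_obs = C(12,1)·C(17,9)/C(29,10); sum pmf over tables with pmf ≤ p_obs
p-value (two-sided) = 0.01909
At α=0.01: p ≥ α → fail to reject H₀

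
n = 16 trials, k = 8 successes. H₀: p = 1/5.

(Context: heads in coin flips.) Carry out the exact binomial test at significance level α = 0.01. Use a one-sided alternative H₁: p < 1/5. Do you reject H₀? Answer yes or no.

reject H₀: no

Exact binomial: n=16, k=8, p₀=1/5=0.2000
P(X≤8) from Σ C(n,i)·p₀^i·(1−p₀)^(n−i)
p-value (one-sided, H₁ less) = 0.99852
At α=0.01: p ≥ α → fail to reject H₀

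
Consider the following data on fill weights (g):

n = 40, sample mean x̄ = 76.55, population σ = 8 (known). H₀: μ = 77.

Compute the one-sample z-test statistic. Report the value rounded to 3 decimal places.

SE = σ/√n = 8/√40 = 1.2649
z = (x̄−μ₀)/SE = (76.55−77)/1.2649 = -0.3558

test statistic = -0.356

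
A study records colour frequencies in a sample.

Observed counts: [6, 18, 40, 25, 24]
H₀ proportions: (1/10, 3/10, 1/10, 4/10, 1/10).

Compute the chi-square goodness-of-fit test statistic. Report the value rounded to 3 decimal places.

n = 113; E_i = n·p_i = [11.30, 33.90, 11.30, 45.20, 11.30]
χ² = (6−11.30)²/11.30 + (18−33.90)²/33.90 + (40−11.30)²/11.30 + (25−45.20)²/45.20 + (24−11.30)²/11.30 = 106.1372
df = 4

test statistic = 106.137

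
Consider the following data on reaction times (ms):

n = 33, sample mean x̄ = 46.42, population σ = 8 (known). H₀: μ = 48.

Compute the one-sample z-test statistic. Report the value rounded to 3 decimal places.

test statistic = -1.135

SE = σ/√n = 8/√33 = 1.3926
z = (x̄−μ₀)/SE = (46.42−48)/1.3926 = -1.1346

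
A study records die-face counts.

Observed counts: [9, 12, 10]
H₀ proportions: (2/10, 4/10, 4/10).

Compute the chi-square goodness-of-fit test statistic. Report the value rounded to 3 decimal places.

n = 31; E_i = n·p_i = [6.20, 12.40, 12.40]
χ² = (9−6.20)²/6.20 + (12−12.40)²/12.40 + (10−12.40)²/12.40 = 1.7419
df = 2

test statistic = 1.742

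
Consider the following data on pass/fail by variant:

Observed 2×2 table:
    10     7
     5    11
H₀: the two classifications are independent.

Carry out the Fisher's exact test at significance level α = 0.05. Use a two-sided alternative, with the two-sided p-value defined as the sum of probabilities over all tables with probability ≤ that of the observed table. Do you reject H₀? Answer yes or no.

Margins: r₁=17, r₂=16, c₁=15, c₂=18, n=33
p_obs = C(17,10)·C(16,5)/C(33,15); sum pmf over tables with pmf ≤ p_obs
p-value (two-sided) = 0.16632
At α=0.05: p ≥ α → fail to reject H₀

reject H₀: no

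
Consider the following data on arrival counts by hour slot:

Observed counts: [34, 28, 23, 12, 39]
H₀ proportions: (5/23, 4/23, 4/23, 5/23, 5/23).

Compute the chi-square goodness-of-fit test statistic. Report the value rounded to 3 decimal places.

test statistic = 14.929

n = 136; E_i = n·p_i = [29.57, 23.65, 23.65, 29.57, 29.57]
χ² = (34−29.57)²/29.57 + (28−23.65)²/23.65 + (23−23.65)²/23.65 + (12−29.57)²/29.57 + (39−29.57)²/29.57 = 14.9290
df = 4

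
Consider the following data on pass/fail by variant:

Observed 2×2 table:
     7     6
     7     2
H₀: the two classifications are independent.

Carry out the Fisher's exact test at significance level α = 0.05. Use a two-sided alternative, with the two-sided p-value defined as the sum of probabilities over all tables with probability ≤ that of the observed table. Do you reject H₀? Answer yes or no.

Margins: r₁=13, r₂=9, c₁=14, c₂=8, n=22
p_obs = C(13,7)·C(9,7)/C(22,14); sum pmf over tables with pmf ≤ p_obs
p-value (two-sided) = 0.38019
At α=0.05: p ≥ α → fail to reject H₀

reject H₀: no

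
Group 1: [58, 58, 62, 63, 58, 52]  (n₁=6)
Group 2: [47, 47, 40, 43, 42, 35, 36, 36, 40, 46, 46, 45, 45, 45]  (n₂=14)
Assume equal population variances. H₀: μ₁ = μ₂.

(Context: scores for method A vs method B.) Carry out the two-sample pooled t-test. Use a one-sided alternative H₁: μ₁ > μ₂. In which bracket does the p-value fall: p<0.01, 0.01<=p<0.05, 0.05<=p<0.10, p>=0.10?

p-value bracket: p<0.01

x̄₁=58.500, s₁=3.886, n₁=6
x̄₂=42.357, s₂=4.272, n₂=14
s_p² = [5·3.886² + 13·4.272²]/18 = 17.3730
SE = √(s_p²·(1/6+1/14)) = 2.0338
t = (58.500−42.357)/2.0338 = 7.9372
df = 18
p-value (one-sided, H₁ greater) = 0.00000
→ bracket: p<0.01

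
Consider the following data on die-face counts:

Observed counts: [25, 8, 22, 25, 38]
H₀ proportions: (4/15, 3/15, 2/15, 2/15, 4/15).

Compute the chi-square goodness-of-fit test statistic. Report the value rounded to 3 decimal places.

test statistic = 20.951

n = 118; E_i = n·p_i = [31.47, 23.60, 15.73, 15.73, 31.47]
χ² = (25−31.47)²/31.47 + (8−23.60)²/23.60 + (22−15.73)²/15.73 + (25−15.73)²/15.73 + (38−31.47)²/31.47 = 20.9513
df = 4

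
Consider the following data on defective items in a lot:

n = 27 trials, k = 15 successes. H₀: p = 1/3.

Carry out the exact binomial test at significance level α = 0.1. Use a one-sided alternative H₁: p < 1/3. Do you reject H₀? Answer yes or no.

Exact binomial: n=27, k=15, p₀=1/3=0.3333
P(X≤15) from Σ C(n,i)·p₀^i·(1−p₀)^(n−i)
p-value (one-sided, H₁ less) = 0.99496
At α=0.1: p ≥ α → fail to reject H₀

reject H₀: no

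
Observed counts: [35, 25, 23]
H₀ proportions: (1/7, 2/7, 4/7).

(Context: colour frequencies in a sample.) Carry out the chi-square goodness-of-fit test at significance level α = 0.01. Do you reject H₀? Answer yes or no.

reject H₀: yes

n = 83; E_i = n·p_i = [11.86, 23.71, 47.43]
χ² = (35−11.86)²/11.86 + (25−23.71)²/23.71 + (23−47.43)²/47.43 = 57.8223
df = 2
p-value (upper-tail) = 0.00000
At α=0.01: p < α → reject H₀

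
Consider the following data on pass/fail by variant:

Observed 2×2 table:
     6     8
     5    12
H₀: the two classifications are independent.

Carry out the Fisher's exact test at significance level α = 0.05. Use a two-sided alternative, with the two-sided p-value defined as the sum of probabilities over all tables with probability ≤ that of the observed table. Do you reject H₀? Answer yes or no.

reject H₀: no

Margins: r₁=14, r₂=17, c₁=11, c₂=20, n=31
p_obs = C(14,6)·C(17,5)/C(31,11); sum pmf over tables with pmf ≤ p_obs
p-value (two-sided) = 0.47747
At α=0.05: p ≥ α → fail to reject H₀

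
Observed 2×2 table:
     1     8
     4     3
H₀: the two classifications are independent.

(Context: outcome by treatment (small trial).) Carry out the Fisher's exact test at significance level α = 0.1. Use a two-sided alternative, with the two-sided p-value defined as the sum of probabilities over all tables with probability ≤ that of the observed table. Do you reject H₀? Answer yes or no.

Margins: r₁=9, r₂=7, c₁=5, c₂=11, n=16
p_obs = C(9,1)·C(7,4)/C(16,5); sum pmf over tables with pmf ≤ p_obs
p-value (two-sided) = 0.10577
At α=0.1: p ≥ α → fail to reject H₀

reject H₀: no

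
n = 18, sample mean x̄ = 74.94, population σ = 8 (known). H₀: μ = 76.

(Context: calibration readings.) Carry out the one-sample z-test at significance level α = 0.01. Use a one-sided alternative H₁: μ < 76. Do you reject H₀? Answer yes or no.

SE = σ/√n = 8/√18 = 1.8856
z = (x̄−μ₀)/SE = (74.94−76)/1.8856 = -0.5621
p-value (one-sided, H₁ less) = 0.28701
At α=0.01: p ≥ α → fail to reject H₀

reject H₀: no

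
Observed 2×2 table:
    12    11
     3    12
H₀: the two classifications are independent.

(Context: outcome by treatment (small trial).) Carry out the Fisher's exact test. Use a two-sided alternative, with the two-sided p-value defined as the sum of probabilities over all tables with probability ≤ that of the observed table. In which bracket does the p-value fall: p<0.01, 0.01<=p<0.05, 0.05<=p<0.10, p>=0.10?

Margins: r₁=23, r₂=15, c₁=15, c₂=23, n=38
p_obs = C(23,12)·C(15,3)/C(38,15); sum pmf over tables with pmf ≤ p_obs
p-value (two-sided) = 0.08838
→ bracket: 0.05<=p<0.10

p-value bracket: 0.05<=p<0.10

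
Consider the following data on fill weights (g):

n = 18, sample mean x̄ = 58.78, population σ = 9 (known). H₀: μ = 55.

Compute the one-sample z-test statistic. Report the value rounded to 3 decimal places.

SE = σ/√n = 9/√18 = 2.1213
z = (x̄−μ₀)/SE = (58.78−55)/2.1213 = 1.7819

test statistic = 1.782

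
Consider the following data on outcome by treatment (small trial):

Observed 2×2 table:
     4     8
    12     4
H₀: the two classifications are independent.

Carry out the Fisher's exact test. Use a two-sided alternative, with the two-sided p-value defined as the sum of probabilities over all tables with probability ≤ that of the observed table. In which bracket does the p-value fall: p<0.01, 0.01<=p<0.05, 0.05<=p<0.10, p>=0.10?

p-value bracket: 0.05<=p<0.10

Margins: r₁=12, r₂=16, c₁=16, c₂=12, n=28
p_obs = C(12,4)·C(16,12)/C(28,16); sum pmf over tables with pmf ≤ p_obs
p-value (two-sided) = 0.05309
→ bracket: 0.05<=p<0.10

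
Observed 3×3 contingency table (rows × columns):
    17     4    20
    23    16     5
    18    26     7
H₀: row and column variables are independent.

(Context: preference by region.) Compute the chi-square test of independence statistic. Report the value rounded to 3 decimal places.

test statistic = 29.121

Row totals [41, 44, 51], col totals [58, 46, 32], n=136
χ² = (17−17.49)²/17.49 + (4−13.87)²/13.87 + (20−9.65)²/9.65 + (23−18.76)²/18.76 + (16−14.88)²/14.88 + (5−10.35)²/10.35 + (18−21.75)²/21.75 + (26−17.25)²/17.25 + (7−12.00)²/12.00 = 29.1212
df = 4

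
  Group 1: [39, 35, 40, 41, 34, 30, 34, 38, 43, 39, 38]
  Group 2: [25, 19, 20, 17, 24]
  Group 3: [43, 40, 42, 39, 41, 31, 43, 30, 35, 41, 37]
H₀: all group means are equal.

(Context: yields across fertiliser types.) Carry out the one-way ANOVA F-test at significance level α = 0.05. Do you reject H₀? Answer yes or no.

reject H₀: yes

Group means [37.36, 21.00, 38.36], grand mean 34.741
SSB = Σnᵢ(x̄ᵢ−x̄)² = 1164.094; SSW = ΣΣ(x−x̄ᵢ)² = 397.091
MSB = 1164.094/2 = 582.0471; MSW = 397.091/24 = 16.5455
F = MSB/MSW = 35.1787
df = (2, 24)
p-value (upper-tail) = 0.00000
At α=0.05: p < α → reject H₀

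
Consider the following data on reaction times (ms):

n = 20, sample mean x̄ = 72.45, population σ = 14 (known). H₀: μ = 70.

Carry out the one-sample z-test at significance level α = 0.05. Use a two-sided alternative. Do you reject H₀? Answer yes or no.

reject H₀: no

SE = σ/√n = 14/√20 = 3.1305
z = (x̄−μ₀)/SE = (72.45−70)/3.1305 = 0.7826
p-value (two-sided) = 0.43385
At α=0.05: p ≥ α → fail to reject H₀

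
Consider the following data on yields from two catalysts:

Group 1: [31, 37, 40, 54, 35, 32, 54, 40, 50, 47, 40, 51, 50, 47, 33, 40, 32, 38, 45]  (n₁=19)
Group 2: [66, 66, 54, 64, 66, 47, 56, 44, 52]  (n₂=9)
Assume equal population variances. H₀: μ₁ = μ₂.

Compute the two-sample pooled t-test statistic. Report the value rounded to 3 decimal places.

x̄₁=41.895, s₁=7.688, n₁=19
x̄₂=57.222, s₂=8.628, n₂=9
s_p² = [18·7.688² + 8·8.628²]/26 = 63.8210
SE = √(s_p²·(1/19+1/9)) = 3.2327
t = (41.895−57.222)/3.2327 = -4.7414
df = 26

test statistic = -4.741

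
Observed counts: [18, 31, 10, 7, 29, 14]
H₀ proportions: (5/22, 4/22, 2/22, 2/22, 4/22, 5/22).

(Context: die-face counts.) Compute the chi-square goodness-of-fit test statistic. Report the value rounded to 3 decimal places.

n = 109; E_i = n·p_i = [24.77, 19.82, 9.91, 9.91, 19.82, 24.77]
χ² = (18−24.77)²/24.77 + (31−19.82)²/19.82 + (10−9.91)²/9.91 + (7−9.91)²/9.91 + (29−19.82)²/19.82 + (14−24.77)²/24.77 = 17.9541
df = 5

test statistic = 17.954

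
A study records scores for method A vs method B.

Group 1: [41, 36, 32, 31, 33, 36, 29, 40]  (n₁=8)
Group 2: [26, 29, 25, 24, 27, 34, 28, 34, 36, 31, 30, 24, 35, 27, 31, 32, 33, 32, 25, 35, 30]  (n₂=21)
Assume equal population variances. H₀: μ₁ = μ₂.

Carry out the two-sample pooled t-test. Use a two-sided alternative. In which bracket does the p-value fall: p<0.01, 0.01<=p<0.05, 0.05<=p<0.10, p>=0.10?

x̄₁=34.750, s₁=4.268, n₁=8
x̄₂=29.905, s₂=3.859, n₂=21
s_p² = [7·4.268² + 20·3.859²]/27 = 15.7522
SE = √(s_p²·(1/8+1/21)) = 1.6490
t = (34.750−29.905)/1.6490 = 2.9383
df = 27
p-value (two-sided) = 0.00668
→ bracket: p<0.01

p-value bracket: p<0.01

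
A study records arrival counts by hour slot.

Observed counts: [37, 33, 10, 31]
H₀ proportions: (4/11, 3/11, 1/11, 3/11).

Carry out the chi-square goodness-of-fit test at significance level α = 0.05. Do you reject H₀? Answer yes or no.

reject H₀: no

n = 111; E_i = n·p_i = [40.36, 30.27, 10.09, 30.27]
χ² = (37−40.36)²/40.36 + (33−30.27)²/30.27 + (10−10.09)²/10.09 + (31−30.27)²/30.27 = 0.5443
df = 3
p-value (upper-tail) = 0.90906
At α=0.05: p ≥ α → fail to reject H₀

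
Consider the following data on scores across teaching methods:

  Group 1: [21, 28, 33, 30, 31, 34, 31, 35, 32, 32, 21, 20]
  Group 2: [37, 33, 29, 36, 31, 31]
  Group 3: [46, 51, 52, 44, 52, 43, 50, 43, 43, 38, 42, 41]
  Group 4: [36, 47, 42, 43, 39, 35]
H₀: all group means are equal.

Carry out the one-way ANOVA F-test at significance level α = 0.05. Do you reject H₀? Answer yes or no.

reject H₀: yes

Group means [29.00, 32.83, 45.42, 40.33], grand mean 37.000
SSB = Σnᵢ(x̄ᵢ−x̄)² = 1788.917; SSW = ΣΣ(x−x̄ᵢ)² = 711.083
MSB = 1788.917/3 = 596.3056; MSW = 711.083/32 = 22.2214
F = MSB/MSW = 26.8348
df = (3, 32)
p-value (upper-tail) = 0.00000
At α=0.05: p < α → reject H₀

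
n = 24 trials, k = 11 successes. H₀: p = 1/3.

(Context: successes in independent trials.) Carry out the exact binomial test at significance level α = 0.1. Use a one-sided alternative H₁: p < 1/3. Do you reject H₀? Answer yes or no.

Exact binomial: n=24, k=11, p₀=1/3=0.3333
P(X≤11) from Σ C(n,i)·p₀^i·(1−p₀)^(n−i)
p-value (one-sided, H₁ less) = 0.93234
At α=0.1: p ≥ α → fail to reject H₀

reject H₀: no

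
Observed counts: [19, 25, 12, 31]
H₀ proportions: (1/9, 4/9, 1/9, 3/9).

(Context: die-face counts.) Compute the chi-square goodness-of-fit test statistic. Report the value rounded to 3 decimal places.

n = 87; E_i = n·p_i = [9.67, 38.67, 9.67, 29.00]
χ² = (19−9.67)²/9.67 + (25−38.67)²/38.67 + (12−9.67)²/9.67 + (31−29.00)²/29.00 = 14.5431
df = 3

test statistic = 14.543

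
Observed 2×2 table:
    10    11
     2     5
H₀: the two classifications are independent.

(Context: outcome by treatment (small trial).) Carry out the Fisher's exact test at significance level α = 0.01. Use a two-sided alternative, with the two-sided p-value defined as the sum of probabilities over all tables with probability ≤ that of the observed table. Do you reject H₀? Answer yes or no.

reject H₀: no

Margins: r₁=21, r₂=7, c₁=12, c₂=16, n=28
p_obs = C(21,10)·C(7,2)/C(28,12); sum pmf over tables with pmf ≤ p_obs
p-value (two-sided) = 0.66184
At α=0.01: p ≥ α → fail to reject H₀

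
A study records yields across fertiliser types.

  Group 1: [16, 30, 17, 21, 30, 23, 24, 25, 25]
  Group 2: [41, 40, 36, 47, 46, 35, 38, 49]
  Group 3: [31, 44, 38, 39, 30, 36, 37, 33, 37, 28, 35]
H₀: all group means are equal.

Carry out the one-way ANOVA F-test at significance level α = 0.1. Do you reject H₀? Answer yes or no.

reject H₀: yes

Group means [23.44, 41.50, 35.27], grand mean 33.250
SSB = Σnᵢ(x̄ᵢ−x̄)² = 1454.846; SSW = ΣΣ(x−x̄ᵢ)² = 596.404
MSB = 1454.846/2 = 727.4230; MSW = 596.404/25 = 23.8562
F = MSB/MSW = 30.4920
df = (2, 25)
p-value (upper-tail) = 0.00000
At α=0.1: p < α → reject H₀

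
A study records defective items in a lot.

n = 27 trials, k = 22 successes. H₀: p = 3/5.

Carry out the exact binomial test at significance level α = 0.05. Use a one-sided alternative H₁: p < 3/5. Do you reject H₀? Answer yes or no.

reject H₀: no

Exact binomial: n=27, k=22, p₀=3/5=0.6000
P(X≤22) from Σ C(n,i)·p₀^i·(1−p₀)^(n−i)
p-value (one-sided, H₁ less) = 0.99539
At α=0.05: p ≥ α → fail to reject H₀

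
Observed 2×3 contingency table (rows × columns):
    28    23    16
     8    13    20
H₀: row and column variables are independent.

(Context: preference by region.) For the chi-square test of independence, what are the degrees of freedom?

df = (r−1)(c−1) = (2−1)·(3−1) = 2

degrees of freedom = 2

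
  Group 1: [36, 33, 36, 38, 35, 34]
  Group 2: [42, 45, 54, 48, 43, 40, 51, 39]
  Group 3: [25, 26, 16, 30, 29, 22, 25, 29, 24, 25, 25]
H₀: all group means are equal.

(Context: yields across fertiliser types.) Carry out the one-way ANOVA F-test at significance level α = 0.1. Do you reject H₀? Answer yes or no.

Group means [35.33, 45.25, 25.09], grand mean 34.000
SSB = Σnᵢ(x̄ᵢ−x̄)² = 1896.258; SSW = ΣΣ(x−x̄ᵢ)² = 363.742
MSB = 1896.258/2 = 948.1288; MSW = 363.742/22 = 16.5337
F = MSB/MSW = 57.3451
df = (2, 22)
p-value (upper-tail) = 0.00000
At α=0.1: p < α → reject H₀

reject H₀: yes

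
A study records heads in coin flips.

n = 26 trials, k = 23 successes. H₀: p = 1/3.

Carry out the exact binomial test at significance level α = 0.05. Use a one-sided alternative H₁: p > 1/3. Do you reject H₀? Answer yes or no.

Exact binomial: n=26, k=23, p₀=1/3=0.3333
P(X≥23) from Σ C(n,i)·p₀^i·(1−p₀)^(n−i)
p-value (one-sided, H₁ greater) = 0.00000
At α=0.05: p < α → reject H₀

reject H₀: yes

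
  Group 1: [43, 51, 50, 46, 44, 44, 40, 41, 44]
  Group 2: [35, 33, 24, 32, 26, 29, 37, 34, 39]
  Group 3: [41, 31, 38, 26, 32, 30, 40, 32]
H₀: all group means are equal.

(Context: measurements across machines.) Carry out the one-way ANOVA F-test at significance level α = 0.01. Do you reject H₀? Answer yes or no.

Group means [44.78, 32.11, 33.75], grand mean 37.000
SSB = Σnᵢ(x̄ᵢ−x̄)² = 844.056; SSW = ΣΣ(x−x̄ᵢ)² = 503.944
MSB = 844.056/2 = 422.0278; MSW = 503.944/23 = 21.9106
F = MSB/MSW = 19.2613
df = (2, 23)
p-value (upper-tail) = 0.00001
At α=0.01: p < α → reject H₀

reject H₀: yes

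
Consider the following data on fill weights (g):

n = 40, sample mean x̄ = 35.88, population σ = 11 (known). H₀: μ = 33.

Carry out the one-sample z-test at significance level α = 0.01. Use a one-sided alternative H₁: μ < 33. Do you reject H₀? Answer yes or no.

SE = σ/√n = 11/√40 = 1.7393
z = (x̄−μ₀)/SE = (35.88−33)/1.7393 = 1.6559
p-value (one-sided, H₁ less) = 0.95113
At α=0.01: p ≥ α → fail to reject H₀

reject H₀: no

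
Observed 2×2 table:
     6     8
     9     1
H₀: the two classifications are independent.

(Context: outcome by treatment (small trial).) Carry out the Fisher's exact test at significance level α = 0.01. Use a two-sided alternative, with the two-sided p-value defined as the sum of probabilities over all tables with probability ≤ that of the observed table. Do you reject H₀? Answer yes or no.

Margins: r₁=14, r₂=10, c₁=15, c₂=9, n=24
p_obs = C(14,6)·C(10,9)/C(24,15); sum pmf over tables with pmf ≤ p_obs
p-value (two-sided) = 0.03334
At α=0.01: p ≥ α → fail to reject H₀

reject H₀: no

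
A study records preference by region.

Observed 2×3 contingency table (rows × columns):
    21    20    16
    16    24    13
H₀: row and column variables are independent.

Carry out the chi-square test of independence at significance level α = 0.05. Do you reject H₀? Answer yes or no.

reject H₀: no

Row totals [57, 53], col totals [37, 44, 29], n=110
χ² = (21−19.17)²/19.17 + (20−22.80)²/22.80 + (16−15.03)²/15.03 + (16−17.83)²/17.83 + (24−21.20)²/21.20 + (13−13.97)²/13.97 = 1.2058
df = 2
p-value (upper-tail) = 0.54722
At α=0.05: p ≥ α → fail to reject H₀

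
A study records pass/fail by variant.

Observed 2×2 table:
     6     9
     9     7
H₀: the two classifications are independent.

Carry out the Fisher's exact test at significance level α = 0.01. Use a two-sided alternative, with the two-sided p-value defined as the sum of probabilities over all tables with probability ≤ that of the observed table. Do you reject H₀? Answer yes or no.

reject H₀: no

Margins: r₁=15, r₂=16, c₁=15, c₂=16, n=31
p_obs = C(15,6)·C(16,9)/C(31,15); sum pmf over tables with pmf ≤ p_obs
p-value (two-sided) = 0.47949
At α=0.01: p ≥ α → fail to reject H₀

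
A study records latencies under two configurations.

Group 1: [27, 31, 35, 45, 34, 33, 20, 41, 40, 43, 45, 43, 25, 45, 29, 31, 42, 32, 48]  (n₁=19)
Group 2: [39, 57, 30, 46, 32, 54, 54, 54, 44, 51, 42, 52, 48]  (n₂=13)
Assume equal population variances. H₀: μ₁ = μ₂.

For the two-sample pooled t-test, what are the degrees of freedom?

df = n₁ + n₂ − 2 = 19 + 13 − 2 = 30

degrees of freedom = 30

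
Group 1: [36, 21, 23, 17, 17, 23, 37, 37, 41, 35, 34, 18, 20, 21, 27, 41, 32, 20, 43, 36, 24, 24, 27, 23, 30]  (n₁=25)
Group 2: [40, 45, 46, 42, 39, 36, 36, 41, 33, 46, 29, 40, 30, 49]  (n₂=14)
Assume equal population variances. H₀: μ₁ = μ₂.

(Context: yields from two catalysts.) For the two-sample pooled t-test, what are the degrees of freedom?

df = n₁ + n₂ − 2 = 25 + 14 − 2 = 37

degrees of freedom = 37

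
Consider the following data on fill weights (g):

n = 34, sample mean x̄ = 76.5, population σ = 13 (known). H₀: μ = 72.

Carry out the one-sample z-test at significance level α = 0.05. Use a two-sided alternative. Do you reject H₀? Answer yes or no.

reject H₀: yes

SE = σ/√n = 13/√34 = 2.2295
z = (x̄−μ₀)/SE = (76.5−72)/2.2295 = 2.0184
p-value (two-sided) = 0.04355
At α=0.05: p < α → reject H₀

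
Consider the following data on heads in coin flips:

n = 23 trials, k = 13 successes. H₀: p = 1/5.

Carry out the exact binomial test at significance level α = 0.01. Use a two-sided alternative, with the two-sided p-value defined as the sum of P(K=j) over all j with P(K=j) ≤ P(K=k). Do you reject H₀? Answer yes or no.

reject H₀: yes

Exact binomial: n=23, k=13, p₀=1/5=0.2000
P(X=j) = C(n,j)·p₀^j·(1−p₀)^(n−j); p = Σ P(X=j) over j with P(X=j) ≤ P(X=13)
p-value (two-sided) = 0.00012
At α=0.01: p < α → reject H₀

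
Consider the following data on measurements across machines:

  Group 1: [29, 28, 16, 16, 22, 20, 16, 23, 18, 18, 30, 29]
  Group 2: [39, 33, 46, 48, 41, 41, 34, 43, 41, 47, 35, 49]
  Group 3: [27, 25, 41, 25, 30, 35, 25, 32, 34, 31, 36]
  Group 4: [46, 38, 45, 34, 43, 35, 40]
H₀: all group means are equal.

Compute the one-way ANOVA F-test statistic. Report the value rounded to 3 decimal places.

test statistic = 31.368

Group means [22.08, 41.42, 31.00, 40.14], grand mean 32.952
SSB = Σnᵢ(x̄ᵢ−x̄)² = 2681.214; SSW = ΣΣ(x−x̄ᵢ)² = 1082.690
MSB = 2681.214/3 = 893.7381; MSW = 1082.690/38 = 28.4919
F = MSB/MSW = 31.3682
df = (3, 38)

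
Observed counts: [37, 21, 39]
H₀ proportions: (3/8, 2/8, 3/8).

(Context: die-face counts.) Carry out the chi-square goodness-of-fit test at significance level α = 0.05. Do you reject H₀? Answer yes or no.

reject H₀: no

n = 97; E_i = n·p_i = [36.38, 24.25, 36.38]
χ² = (37−36.38)²/36.38 + (21−24.25)²/24.25 + (39−36.38)²/36.38 = 0.6357
df = 2
p-value (upper-tail) = 0.72770
At α=0.05: p ≥ α → fail to reject H₀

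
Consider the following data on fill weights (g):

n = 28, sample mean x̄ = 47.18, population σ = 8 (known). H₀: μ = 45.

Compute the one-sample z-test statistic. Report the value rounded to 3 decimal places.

test statistic = 1.442

SE = σ/√n = 8/√28 = 1.5119
z = (x̄−μ₀)/SE = (47.18−45)/1.5119 = 1.4419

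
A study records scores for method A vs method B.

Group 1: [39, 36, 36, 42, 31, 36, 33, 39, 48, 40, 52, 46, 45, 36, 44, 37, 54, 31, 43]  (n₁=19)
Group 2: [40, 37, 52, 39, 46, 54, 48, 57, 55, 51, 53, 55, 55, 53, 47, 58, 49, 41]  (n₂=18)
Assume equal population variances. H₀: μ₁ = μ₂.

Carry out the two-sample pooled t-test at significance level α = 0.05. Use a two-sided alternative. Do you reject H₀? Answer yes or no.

x̄₁=40.421, s₁=6.569, n₁=19
x̄₂=49.444, s₂=6.519, n₂=18
s_p² = [18·6.569² + 17·6.519²]/35 = 42.8307
SE = √(s_p²·(1/19+1/18)) = 2.1526
t = (40.421−49.444)/2.1526 = -4.1918
df = 35
p-value (two-sided) = 0.00018
At α=0.05: p < α → reject H₀

reject H₀: yes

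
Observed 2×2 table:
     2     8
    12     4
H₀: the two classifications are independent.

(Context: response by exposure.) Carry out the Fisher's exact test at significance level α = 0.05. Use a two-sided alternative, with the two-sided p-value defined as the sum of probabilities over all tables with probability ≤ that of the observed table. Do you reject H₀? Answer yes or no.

Margins: r₁=10, r₂=16, c₁=14, c₂=12, n=26
p_obs = C(10,2)·C(16,12)/C(26,14); sum pmf over tables with pmf ≤ p_obs
p-value (two-sided) = 0.01378
At α=0.05: p < α → reject H₀

reject H₀: yes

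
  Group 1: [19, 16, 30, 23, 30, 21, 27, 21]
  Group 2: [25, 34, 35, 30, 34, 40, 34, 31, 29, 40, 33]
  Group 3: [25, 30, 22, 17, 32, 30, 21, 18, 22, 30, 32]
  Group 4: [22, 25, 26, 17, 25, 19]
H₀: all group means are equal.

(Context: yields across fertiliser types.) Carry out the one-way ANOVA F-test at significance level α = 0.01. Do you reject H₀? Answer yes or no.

Group means [23.38, 33.18, 25.36, 22.33], grand mean 26.806
SSB = Σnᵢ(x̄ᵢ−x̄)² = 684.249; SSW = ΣΣ(x−x̄ᵢ)² = 769.390
MSB = 684.249/3 = 228.0829; MSW = 769.390/32 = 24.0434
F = MSB/MSW = 9.4863
df = (3, 32)
p-value (upper-tail) = 0.00012
At α=0.01: p < α → reject H₀

reject H₀: yes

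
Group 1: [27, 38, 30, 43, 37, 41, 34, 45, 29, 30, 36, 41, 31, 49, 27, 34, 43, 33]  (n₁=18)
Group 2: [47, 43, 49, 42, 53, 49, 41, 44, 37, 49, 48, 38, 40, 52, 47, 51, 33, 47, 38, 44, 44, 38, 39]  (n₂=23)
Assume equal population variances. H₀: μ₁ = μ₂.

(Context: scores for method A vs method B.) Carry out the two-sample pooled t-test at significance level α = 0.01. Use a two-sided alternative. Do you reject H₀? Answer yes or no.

reject H₀: yes

x̄₁=36.000, s₁=6.544, n₁=18
x̄₂=44.043, s₂=5.414, n₂=23
s_p² = [17·6.544² + 22·5.414²]/39 = 35.2040
SE = √(s_p²·(1/18+1/23)) = 1.8672
t = (36.000−44.043)/1.8672 = -4.3078
df = 39
p-value (two-sided) = 0.00011
At α=0.01: p < α → reject H₀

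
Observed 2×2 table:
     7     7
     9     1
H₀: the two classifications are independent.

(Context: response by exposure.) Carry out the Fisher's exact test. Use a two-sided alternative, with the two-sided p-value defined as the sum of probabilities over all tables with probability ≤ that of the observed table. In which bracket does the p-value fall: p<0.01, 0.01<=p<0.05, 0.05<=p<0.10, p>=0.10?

Margins: r₁=14, r₂=10, c₁=16, c₂=8, n=24
p_obs = C(14,7)·C(10,9)/C(24,16); sum pmf over tables with pmf ≤ p_obs
p-value (two-sided) = 0.07908
→ bracket: 0.05<=p<0.10

p-value bracket: 0.05<=p<0.10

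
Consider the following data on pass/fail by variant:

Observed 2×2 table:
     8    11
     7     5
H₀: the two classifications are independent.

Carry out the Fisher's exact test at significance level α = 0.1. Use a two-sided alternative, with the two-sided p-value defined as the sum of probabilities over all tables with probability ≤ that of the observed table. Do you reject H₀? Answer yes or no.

Margins: r₁=19, r₂=12, c₁=15, c₂=16, n=31
p_obs = C(19,8)·C(12,7)/C(31,15); sum pmf over tables with pmf ≤ p_obs
p-value (two-sided) = 0.47255
At α=0.1: p ≥ α → fail to reject H₀

reject H₀: no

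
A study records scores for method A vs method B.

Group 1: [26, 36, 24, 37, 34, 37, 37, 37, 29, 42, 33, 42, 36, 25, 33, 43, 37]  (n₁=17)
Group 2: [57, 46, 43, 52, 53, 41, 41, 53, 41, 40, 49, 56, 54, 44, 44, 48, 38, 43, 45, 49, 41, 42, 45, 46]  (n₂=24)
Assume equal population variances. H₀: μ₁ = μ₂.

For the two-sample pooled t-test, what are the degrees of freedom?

df = n₁ + n₂ − 2 = 17 + 24 − 2 = 39

degrees of freedom = 39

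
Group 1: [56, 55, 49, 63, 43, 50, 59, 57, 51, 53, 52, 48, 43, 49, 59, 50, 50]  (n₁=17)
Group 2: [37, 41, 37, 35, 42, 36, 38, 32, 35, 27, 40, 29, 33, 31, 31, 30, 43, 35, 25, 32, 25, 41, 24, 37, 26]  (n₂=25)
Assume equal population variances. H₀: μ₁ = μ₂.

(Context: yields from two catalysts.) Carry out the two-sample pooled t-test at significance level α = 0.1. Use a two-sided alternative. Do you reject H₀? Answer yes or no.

x̄₁=52.176, s₁=5.468, n₁=17
x̄₂=33.680, s₂=5.662, n₂=25
s_p² = [16·5.468² + 24·5.662²]/40 = 31.1978
SE = √(s_p²·(1/17+1/25)) = 1.7559
t = (52.176−33.680)/1.7559 = 10.5341
df = 40
p-value (two-sided) = 0.00000
At α=0.1: p < α → reject H₀

reject H₀: yes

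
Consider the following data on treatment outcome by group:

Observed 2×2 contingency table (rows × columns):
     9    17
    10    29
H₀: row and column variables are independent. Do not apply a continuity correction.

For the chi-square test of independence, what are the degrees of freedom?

degrees of freedom = 1

df = (r−1)(c−1) = (2−1)·(2−1) = 1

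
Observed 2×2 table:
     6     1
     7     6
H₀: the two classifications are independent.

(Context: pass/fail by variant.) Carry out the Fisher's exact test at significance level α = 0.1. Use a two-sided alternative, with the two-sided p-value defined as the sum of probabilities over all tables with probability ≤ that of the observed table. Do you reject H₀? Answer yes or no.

Margins: r₁=7, r₂=13, c₁=13, c₂=7, n=20
p_obs = C(7,6)·C(13,7)/C(20,13); sum pmf over tables with pmf ≤ p_obs
p-value (two-sided) = 0.32853
At α=0.1: p ≥ α → fail to reject H₀

reject H₀: no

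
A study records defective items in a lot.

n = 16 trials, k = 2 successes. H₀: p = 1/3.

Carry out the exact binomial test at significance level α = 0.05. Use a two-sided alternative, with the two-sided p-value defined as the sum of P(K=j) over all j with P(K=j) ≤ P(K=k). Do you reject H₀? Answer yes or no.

reject H₀: no

Exact binomial: n=16, k=2, p₀=1/3=0.3333
P(X=j) = C(n,j)·p₀^j·(1−p₀)^(n−j); p = Σ P(X=j) over j with P(X=j) ≤ P(X=2)
p-value (two-sided) = 0.10934
At α=0.05: p ≥ α → fail to reject H₀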